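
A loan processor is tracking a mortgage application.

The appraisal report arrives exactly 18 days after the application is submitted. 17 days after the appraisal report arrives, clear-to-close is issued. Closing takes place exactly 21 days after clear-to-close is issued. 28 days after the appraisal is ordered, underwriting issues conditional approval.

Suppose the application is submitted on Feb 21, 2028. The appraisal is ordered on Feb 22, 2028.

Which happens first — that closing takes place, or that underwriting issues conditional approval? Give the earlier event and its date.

Underwriting issues conditional approval — Mar 21, 2028

The application is submitted: Feb 21, 2028.
The appraisal report arrives: Feb 21, 2028 + 18 days = Mar 10, 2028.
Clear-to-close is issued: Mar 10, 2028 + 17 days = Mar 27, 2028.
Closing takes place: Mar 27, 2028 + 21 days = Apr 17, 2028.
The appraisal is ordered: Feb 22, 2028.
Underwriting issues conditional approval: Feb 22, 2028 + 28 days = Mar 21, 2028.
Comparing: closing takes place on Apr 17, 2028 vs underwriting issues conditional approval on Mar 21, 2028. Earlier: underwriting issues conditional approval.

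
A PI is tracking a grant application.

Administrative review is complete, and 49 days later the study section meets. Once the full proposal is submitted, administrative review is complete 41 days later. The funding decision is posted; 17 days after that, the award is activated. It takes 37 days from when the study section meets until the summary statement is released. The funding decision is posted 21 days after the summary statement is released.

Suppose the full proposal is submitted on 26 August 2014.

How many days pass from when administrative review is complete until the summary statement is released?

Causal path: administrative review is complete → the study section meets → the summary statement is released.
Total delay along the path: 49 + 37 = 86 days.

86 days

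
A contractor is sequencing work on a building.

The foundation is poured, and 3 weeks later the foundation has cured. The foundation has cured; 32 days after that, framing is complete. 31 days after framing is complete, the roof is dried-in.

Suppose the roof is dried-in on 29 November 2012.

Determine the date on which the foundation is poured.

6 September 2012

The roof is dried-in: Nov 29, 2012.
Framing is complete: Nov 29, 2012 − 31 days = Oct 29, 2012.
The foundation has cured: Oct 29, 2012 − 32 days = Sep 27, 2012.
The foundation is poured: Sep 27, 2012 − 3 weeks = Sep 6, 2012.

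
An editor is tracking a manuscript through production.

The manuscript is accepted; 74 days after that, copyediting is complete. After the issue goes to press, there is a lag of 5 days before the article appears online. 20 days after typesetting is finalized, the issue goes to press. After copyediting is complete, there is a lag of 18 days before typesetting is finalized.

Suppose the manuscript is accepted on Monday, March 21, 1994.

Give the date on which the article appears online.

Saturday, July 16, 1994

The manuscript is accepted: Mar 21, 1994.
Copyediting is complete: Mar 21, 1994 + 74 days = Jun 3, 1994.
Typesetting is finalized: Jun 3, 1994 + 18 days = Jun 21, 1994.
The issue goes to press: Jun 21, 1994 + 20 days = Jul 11, 1994.
The article appears online: Jul 11, 1994 + 5 days = Jul 16, 1994.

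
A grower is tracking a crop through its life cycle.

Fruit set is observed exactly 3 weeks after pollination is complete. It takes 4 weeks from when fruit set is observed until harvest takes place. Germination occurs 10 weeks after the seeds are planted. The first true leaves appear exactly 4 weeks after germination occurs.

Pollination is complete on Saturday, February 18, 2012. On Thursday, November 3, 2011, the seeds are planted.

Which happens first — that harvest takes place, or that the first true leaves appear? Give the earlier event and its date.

The first true leaves appear — Thursday, February 9, 2012

Pollination is complete: Feb 18, 2012.
Fruit set is observed: Feb 18, 2012 + 3 weeks = Mar 10, 2012.
Harvest takes place: Mar 10, 2012 + 4 weeks = Apr 7, 2012.
The seeds are planted: Nov 3, 2011.
Germination occurs: Nov 3, 2011 + 10 weeks = Jan 12, 2012.
The first true leaves appear: Jan 12, 2012 + 4 weeks = Feb 9, 2012.
Comparing: harvest takes place on Apr 7, 2012 vs the first true leaves appear on Feb 9, 2012. Earlier: the first true leaves appear.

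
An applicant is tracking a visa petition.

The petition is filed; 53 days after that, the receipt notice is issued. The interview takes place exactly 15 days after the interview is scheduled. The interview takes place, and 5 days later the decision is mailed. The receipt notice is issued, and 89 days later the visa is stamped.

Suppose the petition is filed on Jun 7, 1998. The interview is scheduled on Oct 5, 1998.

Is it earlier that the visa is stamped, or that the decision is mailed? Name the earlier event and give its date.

The decision is mailed — Oct 25, 1998

The petition is filed: Jun 7, 1998.
The receipt notice is issued: Jun 7, 1998 + 53 days = Jul 30, 1998.
The visa is stamped: Jul 30, 1998 + 89 days = Oct 27, 1998.
The interview is scheduled: Oct 5, 1998.
The interview takes place: Oct 5, 1998 + 15 days = Oct 20, 1998.
The decision is mailed: Oct 20, 1998 + 5 days = Oct 25, 1998.
Comparing: the visa is stamped on Oct 27, 1998 vs the decision is mailed on Oct 25, 1998. Earlier: the decision is mailed.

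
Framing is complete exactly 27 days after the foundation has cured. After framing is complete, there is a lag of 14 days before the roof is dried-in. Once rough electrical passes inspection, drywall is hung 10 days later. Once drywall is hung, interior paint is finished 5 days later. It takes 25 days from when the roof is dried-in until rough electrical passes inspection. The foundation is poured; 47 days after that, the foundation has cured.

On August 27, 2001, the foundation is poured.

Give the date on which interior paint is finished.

The foundation is poured: Aug 27, 2001.
The foundation has cured: Aug 27, 2001 + 47 days = Oct 13, 2001.
Framing is complete: Oct 13, 2001 + 27 days = Nov 9, 2001.
The roof is dried-in: Nov 9, 2001 + 14 days = Nov 23, 2001.
Rough electrical passes inspection: Nov 23, 2001 + 25 days = Dec 18, 2001.
Drywall is hung: Dec 18, 2001 + 10 days = Dec 28, 2001.
Interior paint is finished: Dec 28, 2001 + 5 days = Jan 2, 2002.

January 2, 2002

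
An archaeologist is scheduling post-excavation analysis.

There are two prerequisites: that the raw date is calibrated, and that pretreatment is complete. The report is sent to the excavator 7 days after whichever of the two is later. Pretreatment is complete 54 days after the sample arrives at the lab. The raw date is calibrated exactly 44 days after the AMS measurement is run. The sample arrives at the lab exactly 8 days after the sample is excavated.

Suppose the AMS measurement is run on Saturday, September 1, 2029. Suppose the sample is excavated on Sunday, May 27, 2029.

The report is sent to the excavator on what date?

The AMS measurement is run: Sep 1, 2029.
The raw date is calibrated: Sep 1, 2029 + 44 days = Oct 15, 2029.
The sample is excavated: May 27, 2029.
The sample arrives at the lab: May 27, 2029 + 8 days = Jun 4, 2029.
Pretreatment is complete: Jun 4, 2029 + 54 days = Jul 28, 2029.
Both prerequisites met — the raw date is calibrated (Oct 15, 2029), pretreatment is complete (Jul 28, 2029); the later is Oct 15, 2029.
The report is sent to the excavator: Oct 15, 2029 + 7 days = Oct 22, 2029.

Monday, October 22, 2029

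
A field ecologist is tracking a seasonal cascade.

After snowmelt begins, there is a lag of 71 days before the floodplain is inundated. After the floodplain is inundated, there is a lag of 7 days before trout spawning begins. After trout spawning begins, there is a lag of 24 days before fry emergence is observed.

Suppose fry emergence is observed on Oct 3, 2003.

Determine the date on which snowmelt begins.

Jun 23, 2003

Fry emergence is observed: Oct 3, 2003.
Trout spawning begins: Oct 3, 2003 − 24 days = Sep 9, 2003.
The floodplain is inundated: Sep 9, 2003 − 7 days = Sep 2, 2003.
Snowmelt begins: Sep 2, 2003 − 71 days = Jun 23, 2003.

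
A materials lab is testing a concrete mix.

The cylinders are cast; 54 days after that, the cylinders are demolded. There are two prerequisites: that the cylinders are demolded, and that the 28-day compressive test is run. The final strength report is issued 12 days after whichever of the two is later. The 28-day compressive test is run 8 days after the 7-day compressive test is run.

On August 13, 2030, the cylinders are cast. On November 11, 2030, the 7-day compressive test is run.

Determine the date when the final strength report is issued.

December 1, 2030

The cylinders are cast: Aug 13, 2030.
The cylinders are demolded: Aug 13, 2030 + 54 days = Oct 6, 2030.
The 7-day compressive test is run: Nov 11, 2030.
The 28-day compressive test is run: Nov 11, 2030 + 8 days = Nov 19, 2030.
Both prerequisites met — the cylinders are demolded (Oct 6, 2030), the 28-day compressive test is run (Nov 19, 2030); the later is Nov 19, 2030.
The final strength report is issued: Nov 19, 2030 + 12 days = Dec 1, 2030.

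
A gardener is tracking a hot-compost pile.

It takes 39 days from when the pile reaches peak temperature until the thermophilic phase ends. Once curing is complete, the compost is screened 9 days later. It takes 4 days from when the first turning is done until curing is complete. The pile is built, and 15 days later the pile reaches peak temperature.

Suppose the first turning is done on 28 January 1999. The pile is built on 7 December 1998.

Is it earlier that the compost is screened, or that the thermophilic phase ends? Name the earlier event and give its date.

The thermophilic phase ends — 30 January 1999

The first turning is done: Jan 28, 1999.
Curing is complete: Jan 28, 1999 + 4 days = Feb 1, 1999.
The compost is screened: Feb 1, 1999 + 9 days = Feb 10, 1999.
The pile is built: Dec 7, 1998.
The pile reaches peak temperature: Dec 7, 1998 + 15 days = Dec 22, 1998.
The thermophilic phase ends: Dec 22, 1998 + 39 days = Jan 30, 1999.
Comparing: the compost is screened on Feb 10, 1999 vs the thermophilic phase ends on Jan 30, 1999. Earlier: the thermophilic phase ends.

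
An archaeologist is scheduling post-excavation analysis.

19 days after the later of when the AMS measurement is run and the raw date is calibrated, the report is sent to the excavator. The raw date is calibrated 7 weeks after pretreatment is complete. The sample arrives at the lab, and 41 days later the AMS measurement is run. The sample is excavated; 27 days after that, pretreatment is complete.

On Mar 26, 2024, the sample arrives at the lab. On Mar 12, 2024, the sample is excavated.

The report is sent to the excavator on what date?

Jun 15, 2024

The sample arrives at the lab: Mar 26, 2024.
The AMS measurement is run: Mar 26, 2024 + 41 days = May 6, 2024.
The sample is excavated: Mar 12, 2024.
Pretreatment is complete: Mar 12, 2024 + 27 days = Apr 8, 2024.
The raw date is calibrated: Apr 8, 2024 + 7 weeks = May 27, 2024.
Both prerequisites met — the AMS measurement is run (May 6, 2024), the raw date is calibrated (May 27, 2024); the later is May 27, 2024.
The report is sent to the excavator: May 27, 2024 + 19 days = Jun 15, 2024.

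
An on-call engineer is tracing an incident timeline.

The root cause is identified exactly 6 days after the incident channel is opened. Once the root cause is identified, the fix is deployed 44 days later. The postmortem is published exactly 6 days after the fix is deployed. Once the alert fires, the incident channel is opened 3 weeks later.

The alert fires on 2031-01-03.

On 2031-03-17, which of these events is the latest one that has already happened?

The fix is deployed

The alert fires: Jan 3, 2031.
The incident channel is opened: Jan 3, 2031 + 3 weeks = Jan 24, 2031.
The root cause is identified: Jan 24, 2031 + 6 days = Jan 30, 2031.
The fix is deployed: Jan 30, 2031 + 44 days = Mar 15, 2031.
The postmortem is published: Mar 15, 2031 + 6 days = Mar 21, 2031.
Mar 17, 2031 falls between when the fix is deployed (Mar 15, 2031) and when the postmortem is published (Mar 21, 2031).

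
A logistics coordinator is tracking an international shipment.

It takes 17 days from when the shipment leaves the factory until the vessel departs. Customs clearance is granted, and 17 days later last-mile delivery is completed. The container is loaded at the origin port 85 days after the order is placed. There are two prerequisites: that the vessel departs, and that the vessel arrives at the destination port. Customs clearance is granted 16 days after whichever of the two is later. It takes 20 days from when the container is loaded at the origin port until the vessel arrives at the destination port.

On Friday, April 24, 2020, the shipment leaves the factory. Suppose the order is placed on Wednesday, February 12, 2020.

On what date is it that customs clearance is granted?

Friday, June 12, 2020

The shipment leaves the factory: Apr 24, 2020.
The vessel departs: Apr 24, 2020 + 17 days = May 11, 2020.
The order is placed: Feb 12, 2020.
The container is loaded at the origin port: Feb 12, 2020 + 85 days = May 7, 2020.
The vessel arrives at the destination port: May 7, 2020 + 20 days = May 27, 2020.
Both prerequisites met — the vessel departs (May 11, 2020), the vessel arrives at the destination port (May 27, 2020); the later is May 27, 2020.
Customs clearance is granted: May 27, 2020 + 16 days = Jun 12, 2020.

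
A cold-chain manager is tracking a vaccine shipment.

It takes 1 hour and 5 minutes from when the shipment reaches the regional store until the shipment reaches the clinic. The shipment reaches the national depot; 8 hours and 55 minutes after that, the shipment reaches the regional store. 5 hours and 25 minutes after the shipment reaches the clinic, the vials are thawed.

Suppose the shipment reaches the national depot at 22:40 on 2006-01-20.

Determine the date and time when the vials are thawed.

The shipment reaches the national depot: 22:40 Jan 20, 2006.
The shipment reaches the regional store: 22:40 Jan 20, 2006 + 8h55m = 07:35 Jan 21, 2006.
The shipment reaches the clinic: 07:35 Jan 21, 2006 + 1h05m = 08:40 Jan 21, 2006.
The vials are thawed: 08:40 Jan 21, 2006 + 5h25m = 14:05 Jan 21, 2006.

14:05 on 2006-01-21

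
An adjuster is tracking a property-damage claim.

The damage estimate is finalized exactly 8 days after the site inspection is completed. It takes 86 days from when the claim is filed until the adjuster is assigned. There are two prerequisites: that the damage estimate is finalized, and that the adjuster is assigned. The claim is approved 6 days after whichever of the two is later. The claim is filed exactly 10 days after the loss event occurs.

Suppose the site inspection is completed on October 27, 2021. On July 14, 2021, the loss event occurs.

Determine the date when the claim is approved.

The site inspection is completed: Oct 27, 2021.
The damage estimate is finalized: Oct 27, 2021 + 8 days = Nov 4, 2021.
The loss event occurs: Jul 14, 2021.
The claim is filed: Jul 14, 2021 + 10 days = Jul 24, 2021.
The adjuster is assigned: Jul 24, 2021 + 86 days = Oct 18, 2021.
Both prerequisites met — the damage estimate is finalized (Nov 4, 2021), the adjuster is assigned (Oct 18, 2021); the later is Nov 4, 2021.
The claim is approved: Nov 4, 2021 + 6 days = Nov 10, 2021.

November 10, 2021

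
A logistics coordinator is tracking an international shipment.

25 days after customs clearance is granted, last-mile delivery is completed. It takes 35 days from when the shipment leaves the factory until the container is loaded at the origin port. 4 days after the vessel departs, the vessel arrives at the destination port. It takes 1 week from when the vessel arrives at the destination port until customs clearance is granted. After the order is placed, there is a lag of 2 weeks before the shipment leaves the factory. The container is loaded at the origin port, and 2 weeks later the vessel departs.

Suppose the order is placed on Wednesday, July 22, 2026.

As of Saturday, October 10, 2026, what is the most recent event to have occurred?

Customs clearance is granted

The order is placed: Jul 22, 2026.
The shipment leaves the factory: Jul 22, 2026 + 2 weeks = Aug 5, 2026.
The container is loaded at the origin port: Aug 5, 2026 + 35 days = Sep 9, 2026.
The vessel departs: Sep 9, 2026 + 2 weeks = Sep 23, 2026.
The vessel arrives at the destination port: Sep 23, 2026 + 4 days = Sep 27, 2026.
Customs clearance is granted: Sep 27, 2026 + 1 week = Oct 4, 2026.
Last-mile delivery is completed: Oct 4, 2026 + 25 days = Oct 29, 2026.
Oct 10, 2026 falls between when customs clearance is granted (Oct 4, 2026) and when last-mile delivery is completed (Oct 29, 2026).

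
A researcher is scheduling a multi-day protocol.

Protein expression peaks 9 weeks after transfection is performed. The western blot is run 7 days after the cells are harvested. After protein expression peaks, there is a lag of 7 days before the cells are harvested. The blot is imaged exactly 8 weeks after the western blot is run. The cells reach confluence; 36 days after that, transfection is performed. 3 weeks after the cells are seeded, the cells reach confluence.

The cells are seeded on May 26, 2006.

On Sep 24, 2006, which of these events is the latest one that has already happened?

Protein expression peaks

The cells are seeded: May 26, 2006.
The cells reach confluence: May 26, 2006 + 3 weeks = Jun 16, 2006.
Transfection is performed: Jun 16, 2006 + 36 days = Jul 22, 2006.
Protein expression peaks: Jul 22, 2006 + 9 weeks = Sep 23, 2006.
The cells are harvested: Sep 23, 2006 + 7 days = Sep 30, 2006.
The western blot is run: Sep 30, 2006 + 7 days = Oct 7, 2006.
The blot is imaged: Oct 7, 2006 + 8 weeks = Dec 2, 2006.
Sep 24, 2006 falls between when protein expression peaks (Sep 23, 2006) and when the cells are harvested (Sep 30, 2006).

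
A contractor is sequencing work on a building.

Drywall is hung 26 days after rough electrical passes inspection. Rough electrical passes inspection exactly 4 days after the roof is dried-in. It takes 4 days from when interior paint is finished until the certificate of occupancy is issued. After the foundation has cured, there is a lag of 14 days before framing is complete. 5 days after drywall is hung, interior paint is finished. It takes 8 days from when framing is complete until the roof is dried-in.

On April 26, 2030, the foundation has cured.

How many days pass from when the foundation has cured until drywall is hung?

Causal path: the foundation has cured → framing is complete → the roof is dried-in → rough electrical passes inspection → drywall is hung.
Total delay along the path: 14 + 8 + 4 + 26 = 52 days.

52 days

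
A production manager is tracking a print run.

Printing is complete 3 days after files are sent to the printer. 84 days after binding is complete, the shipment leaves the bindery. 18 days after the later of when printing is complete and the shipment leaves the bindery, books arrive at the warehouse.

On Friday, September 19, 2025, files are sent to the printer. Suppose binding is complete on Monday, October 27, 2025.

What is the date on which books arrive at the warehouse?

Files are sent to the printer: Sep 19, 2025.
Printing is complete: Sep 19, 2025 + 3 days = Sep 22, 2025.
Binding is complete: Oct 27, 2025.
The shipment leaves the bindery: Oct 27, 2025 + 84 days = Jan 19, 2026.
Both prerequisites met — printing is complete (Sep 22, 2025), the shipment leaves the bindery (Jan 19, 2026); the later is Jan 19, 2026.
Books arrive at the warehouse: Jan 19, 2026 + 18 days = Feb 6, 2026.

Friday, February 6, 2026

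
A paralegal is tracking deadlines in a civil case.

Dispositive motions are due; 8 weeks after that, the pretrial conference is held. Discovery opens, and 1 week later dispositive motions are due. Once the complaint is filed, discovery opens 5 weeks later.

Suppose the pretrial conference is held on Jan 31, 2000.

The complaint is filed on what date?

Oct 25, 1999

The pretrial conference is held: Jan 31, 2000.
Dispositive motions are due: Jan 31, 2000 − 8 weeks = Dec 6, 1999.
Discovery opens: Dec 6, 1999 − 1 week = Nov 29, 1999.
The complaint is filed: Nov 29, 1999 − 5 weeks = Oct 25, 1999.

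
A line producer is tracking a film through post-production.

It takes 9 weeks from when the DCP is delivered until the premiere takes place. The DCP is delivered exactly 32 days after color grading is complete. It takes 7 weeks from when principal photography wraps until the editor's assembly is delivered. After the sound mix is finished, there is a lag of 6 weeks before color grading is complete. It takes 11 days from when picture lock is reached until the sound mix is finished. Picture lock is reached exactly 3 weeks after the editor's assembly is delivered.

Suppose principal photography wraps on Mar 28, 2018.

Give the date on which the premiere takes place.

Nov 1, 2018

Principal photography wraps: Mar 28, 2018.
The editor's assembly is delivered: Mar 28, 2018 + 7 weeks = May 16, 2018.
Picture lock is reached: May 16, 2018 + 3 weeks = Jun 6, 2018.
The sound mix is finished: Jun 6, 2018 + 11 days = Jun 17, 2018.
Color grading is complete: Jun 17, 2018 + 6 weeks = Jul 29, 2018.
The DCP is delivered: Jul 29, 2018 + 32 days = Aug 30, 2018.
The premiere takes place: Aug 30, 2018 + 9 weeks = Nov 1, 2018.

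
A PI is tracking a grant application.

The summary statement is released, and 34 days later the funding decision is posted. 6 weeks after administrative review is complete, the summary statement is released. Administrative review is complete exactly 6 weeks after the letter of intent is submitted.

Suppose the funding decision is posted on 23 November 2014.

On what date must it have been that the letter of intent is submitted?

The funding decision is posted: Nov 23, 2014.
The summary statement is released: Nov 23, 2014 − 34 days = Oct 20, 2014.
Administrative review is complete: Oct 20, 2014 − 6 weeks = Sep 8, 2014.
The letter of intent is submitted: Sep 8, 2014 − 6 weeks = Jul 28, 2014.

28 July 2014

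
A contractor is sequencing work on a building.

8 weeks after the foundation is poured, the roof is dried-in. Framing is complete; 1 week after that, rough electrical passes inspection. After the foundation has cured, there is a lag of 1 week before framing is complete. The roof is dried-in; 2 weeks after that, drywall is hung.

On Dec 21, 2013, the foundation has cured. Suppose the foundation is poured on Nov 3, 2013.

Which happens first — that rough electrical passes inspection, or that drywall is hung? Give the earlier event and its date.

Rough electrical passes inspection — Jan 4, 2014

The foundation has cured: Dec 21, 2013.
Framing is complete: Dec 21, 2013 + 1 week = Dec 28, 2013.
Rough electrical passes inspection: Dec 28, 2013 + 1 week = Jan 4, 2014.
The foundation is poured: Nov 3, 2013.
The roof is dried-in: Nov 3, 2013 + 8 weeks = Dec 29, 2013.
Drywall is hung: Dec 29, 2013 + 2 weeks = Jan 12, 2014.
Comparing: rough electrical passes inspection on Jan 4, 2014 vs drywall is hung on Jan 12, 2014. Earlier: rough electrical passes inspection.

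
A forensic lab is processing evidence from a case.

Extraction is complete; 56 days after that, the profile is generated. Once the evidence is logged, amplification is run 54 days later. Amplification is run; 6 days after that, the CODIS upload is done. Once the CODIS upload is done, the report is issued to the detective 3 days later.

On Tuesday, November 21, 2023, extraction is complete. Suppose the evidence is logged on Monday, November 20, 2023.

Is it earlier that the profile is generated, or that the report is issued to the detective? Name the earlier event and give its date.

The profile is generated — Tuesday, January 16, 2024

Extraction is complete: Nov 21, 2023.
The profile is generated: Nov 21, 2023 + 56 days = Jan 16, 2024.
The evidence is logged: Nov 20, 2023.
Amplification is run: Nov 20, 2023 + 54 days = Jan 13, 2024.
The CODIS upload is done: Jan 13, 2024 + 6 days = Jan 19, 2024.
The report is issued to the detective: Jan 19, 2024 + 3 days = Jan 22, 2024.
Comparing: the profile is generated on Jan 16, 2024 vs the report is issued to the detective on Jan 22, 2024. Earlier: the profile is generated.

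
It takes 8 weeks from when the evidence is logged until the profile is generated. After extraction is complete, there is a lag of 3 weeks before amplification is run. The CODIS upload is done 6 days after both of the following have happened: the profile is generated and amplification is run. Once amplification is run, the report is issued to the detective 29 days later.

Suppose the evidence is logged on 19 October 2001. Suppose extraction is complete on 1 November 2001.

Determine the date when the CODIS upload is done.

The evidence is logged: Oct 19, 2001.
The profile is generated: Oct 19, 2001 + 8 weeks = Dec 14, 2001.
Extraction is complete: Nov 1, 2001.
Amplification is run: Nov 1, 2001 + 3 weeks = Nov 22, 2001.
Both prerequisites met — the profile is generated (Dec 14, 2001), amplification is run (Nov 22, 2001); the later is Dec 14, 2001.
The CODIS upload is done: Dec 14, 2001 + 6 days = Dec 20, 2001.

20 December 2001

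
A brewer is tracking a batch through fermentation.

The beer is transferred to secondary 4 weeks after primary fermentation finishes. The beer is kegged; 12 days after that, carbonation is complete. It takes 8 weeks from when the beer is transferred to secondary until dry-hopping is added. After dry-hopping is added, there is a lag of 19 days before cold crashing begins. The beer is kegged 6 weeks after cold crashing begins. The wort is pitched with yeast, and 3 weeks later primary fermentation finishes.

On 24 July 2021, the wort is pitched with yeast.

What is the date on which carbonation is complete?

18 January 2022

The wort is pitched with yeast: Jul 24, 2021.
Primary fermentation finishes: Jul 24, 2021 + 3 weeks = Aug 14, 2021.
The beer is transferred to secondary: Aug 14, 2021 + 4 weeks = Sep 11, 2021.
Dry-hopping is added: Sep 11, 2021 + 8 weeks = Nov 6, 2021.
Cold crashing begins: Nov 6, 2021 + 19 days = Nov 25, 2021.
The beer is kegged: Nov 25, 2021 + 6 weeks = Jan 6, 2022.
Carbonation is complete: Jan 6, 2022 + 12 days = Jan 18, 2022.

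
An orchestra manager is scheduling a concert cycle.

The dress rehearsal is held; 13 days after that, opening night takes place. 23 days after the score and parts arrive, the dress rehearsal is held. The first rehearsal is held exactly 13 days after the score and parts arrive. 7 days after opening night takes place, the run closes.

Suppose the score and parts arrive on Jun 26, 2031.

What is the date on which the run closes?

The score and parts arrive: Jun 26, 2031.
The dress rehearsal is held: Jun 26, 2031 + 23 days = Jul 19, 2031.
Opening night takes place: Jul 19, 2031 + 13 days = Aug 1, 2031.
The run closes: Aug 1, 2031 + 7 days = Aug 8, 2031.

Aug 8, 2031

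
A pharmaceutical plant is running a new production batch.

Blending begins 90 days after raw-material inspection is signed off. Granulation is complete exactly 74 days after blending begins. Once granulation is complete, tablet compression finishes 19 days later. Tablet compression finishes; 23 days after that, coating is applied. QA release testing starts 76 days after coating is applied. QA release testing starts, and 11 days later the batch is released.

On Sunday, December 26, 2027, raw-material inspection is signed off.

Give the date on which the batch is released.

Raw-material inspection is signed off: Dec 26, 2027.
Blending begins: Dec 26, 2027 + 90 days = Mar 25, 2028.
Granulation is complete: Mar 25, 2028 + 74 days = Jun 7, 2028.
Tablet compression finishes: Jun 7, 2028 + 19 days = Jun 26, 2028.
Coating is applied: Jun 26, 2028 + 23 days = Jul 19, 2028.
QA release testing starts: Jul 19, 2028 + 76 days = Oct 3, 2028.
The batch is released: Oct 3, 2028 + 11 days = Oct 14, 2028.

Saturday, October 14, 2028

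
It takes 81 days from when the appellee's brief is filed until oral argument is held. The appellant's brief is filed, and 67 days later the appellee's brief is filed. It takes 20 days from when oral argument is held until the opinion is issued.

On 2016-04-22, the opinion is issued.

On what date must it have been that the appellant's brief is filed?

2015-11-06

The opinion is issued: Apr 22, 2016.
Oral argument is held: Apr 22, 2016 − 20 days = Apr 2, 2016.
The appellee's brief is filed: Apr 2, 2016 − 81 days = Jan 12, 2016.
The appellant's brief is filed: Jan 12, 2016 − 67 days = Nov 6, 2015.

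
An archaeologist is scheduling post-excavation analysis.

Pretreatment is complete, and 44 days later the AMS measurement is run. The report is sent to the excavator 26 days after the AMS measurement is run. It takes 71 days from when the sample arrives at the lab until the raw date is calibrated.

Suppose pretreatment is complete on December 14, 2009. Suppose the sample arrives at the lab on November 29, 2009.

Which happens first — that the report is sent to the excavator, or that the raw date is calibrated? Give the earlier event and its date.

The raw date is calibrated — February 8, 2010

Pretreatment is complete: Dec 14, 2009.
The AMS measurement is run: Dec 14, 2009 + 44 days = Jan 27, 2010.
The report is sent to the excavator: Jan 27, 2010 + 26 days = Feb 22, 2010.
The sample arrives at the lab: Nov 29, 2009.
The raw date is calibrated: Nov 29, 2009 + 71 days = Feb 8, 2010.
Comparing: the report is sent to the excavator on Feb 22, 2010 vs the raw date is calibrated on Feb 8, 2010. Earlier: the raw date is calibrated.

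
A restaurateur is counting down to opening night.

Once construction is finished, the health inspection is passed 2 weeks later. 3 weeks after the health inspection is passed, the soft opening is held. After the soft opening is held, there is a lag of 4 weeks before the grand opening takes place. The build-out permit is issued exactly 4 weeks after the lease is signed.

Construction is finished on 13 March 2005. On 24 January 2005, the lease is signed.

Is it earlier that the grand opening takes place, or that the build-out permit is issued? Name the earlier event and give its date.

The build-out permit is issued — 21 February 2005

Construction is finished: Mar 13, 2005.
The health inspection is passed: Mar 13, 2005 + 2 weeks = Mar 27, 2005.
The soft opening is held: Mar 27, 2005 + 3 weeks = Apr 17, 2005.
The grand opening takes place: Apr 17, 2005 + 4 weeks = May 15, 2005.
The lease is signed: Jan 24, 2005.
The build-out permit is issued: Jan 24, 2005 + 4 weeks = Feb 21, 2005.
Comparing: the grand opening takes place on May 15, 2005 vs the build-out permit is issued on Feb 21, 2005. Earlier: the build-out permit is issued.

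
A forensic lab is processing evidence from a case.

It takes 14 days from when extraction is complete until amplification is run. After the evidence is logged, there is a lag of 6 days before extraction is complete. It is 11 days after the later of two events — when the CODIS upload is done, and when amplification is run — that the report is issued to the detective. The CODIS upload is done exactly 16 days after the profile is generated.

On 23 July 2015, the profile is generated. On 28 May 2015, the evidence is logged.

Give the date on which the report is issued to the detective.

19 August 2015

The profile is generated: Jul 23, 2015.
The CODIS upload is done: Jul 23, 2015 + 16 days = Aug 8, 2015.
The evidence is logged: May 28, 2015.
Extraction is complete: May 28, 2015 + 6 days = Jun 3, 2015.
Amplification is run: Jun 3, 2015 + 14 days = Jun 17, 2015.
Both prerequisites met — the CODIS upload is done (Aug 8, 2015), amplification is run (Jun 17, 2015); the later is Aug 8, 2015.
The report is issued to the detective: Aug 8, 2015 + 11 days = Aug 19, 2015.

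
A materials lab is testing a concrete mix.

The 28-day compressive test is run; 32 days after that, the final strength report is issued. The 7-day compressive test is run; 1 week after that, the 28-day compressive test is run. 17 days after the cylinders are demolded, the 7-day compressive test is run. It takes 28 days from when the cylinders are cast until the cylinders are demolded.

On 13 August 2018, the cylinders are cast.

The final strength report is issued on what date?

The cylinders are cast: Aug 13, 2018.
The cylinders are demolded: Aug 13, 2018 + 28 days = Sep 10, 2018.
The 7-day compressive test is run: Sep 10, 2018 + 17 days = Sep 27, 2018.
The 28-day compressive test is run: Sep 27, 2018 + 1 week = Oct 4, 2018.
The final strength report is issued: Oct 4, 2018 + 32 days = Nov 5, 2018.

5 November 2018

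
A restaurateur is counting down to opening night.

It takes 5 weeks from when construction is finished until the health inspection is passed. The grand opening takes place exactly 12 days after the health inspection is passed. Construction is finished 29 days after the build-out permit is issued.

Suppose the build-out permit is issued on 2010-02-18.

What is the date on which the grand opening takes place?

The build-out permit is issued: Feb 18, 2010.
Construction is finished: Feb 18, 2010 + 29 days = Mar 19, 2010.
The health inspection is passed: Mar 19, 2010 + 5 weeks = Apr 23, 2010.
The grand opening takes place: Apr 23, 2010 + 12 days = May 5, 2010.

2010-05-05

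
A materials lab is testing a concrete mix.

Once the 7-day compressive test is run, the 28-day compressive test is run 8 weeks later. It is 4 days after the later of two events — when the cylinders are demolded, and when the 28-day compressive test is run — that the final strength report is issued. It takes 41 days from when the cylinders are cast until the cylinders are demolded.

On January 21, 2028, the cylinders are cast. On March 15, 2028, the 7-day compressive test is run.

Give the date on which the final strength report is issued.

May 14, 2028

The cylinders are cast: Jan 21, 2028.
The cylinders are demolded: Jan 21, 2028 + 41 days = Mar 2, 2028.
The 7-day compressive test is run: Mar 15, 2028.
The 28-day compressive test is run: Mar 15, 2028 + 8 weeks = May 10, 2028.
Both prerequisites met — the cylinders are demolded (Mar 2, 2028), the 28-day compressive test is run (May 10, 2028); the later is May 10, 2028.
The final strength report is issued: May 10, 2028 + 4 days = May 14, 2028.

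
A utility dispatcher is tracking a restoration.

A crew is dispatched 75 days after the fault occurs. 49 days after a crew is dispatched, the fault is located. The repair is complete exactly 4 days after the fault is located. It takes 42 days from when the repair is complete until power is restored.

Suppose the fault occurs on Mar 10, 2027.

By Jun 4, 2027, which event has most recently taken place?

The fault occurs: Mar 10, 2027.
A crew is dispatched: Mar 10, 2027 + 75 days = May 24, 2027.
The fault is located: May 24, 2027 + 49 days = Jul 12, 2027.
The repair is complete: Jul 12, 2027 + 4 days = Jul 16, 2027.
Power is restored: Jul 16, 2027 + 42 days = Aug 27, 2027.
Jun 4, 2027 falls between when a crew is dispatched (May 24, 2027) and when the fault is located (Jul 12, 2027).

A crew is dispatched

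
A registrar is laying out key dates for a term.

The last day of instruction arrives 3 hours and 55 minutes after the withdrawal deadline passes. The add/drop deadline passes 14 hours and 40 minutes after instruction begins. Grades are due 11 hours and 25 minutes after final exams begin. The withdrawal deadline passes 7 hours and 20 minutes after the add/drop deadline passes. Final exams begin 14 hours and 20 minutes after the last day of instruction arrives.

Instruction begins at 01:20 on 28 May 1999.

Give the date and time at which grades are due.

05:00 on 30 May 1999

Instruction begins: 01:20 May 28, 1999.
The add/drop deadline passes: 01:20 May 28, 1999 + 14h40m = 16:00 May 28, 1999.
The withdrawal deadline passes: 16:00 May 28, 1999 + 7h20m = 23:20 May 28, 1999.
The last day of instruction arrives: 23:20 May 28, 1999 + 3h55m = 03:15 May 29, 1999.
Final exams begin: 03:15 May 29, 1999 + 14h20m = 17:35 May 29, 1999.
Grades are due: 17:35 May 29, 1999 + 11h25m = 05:00 May 30, 1999.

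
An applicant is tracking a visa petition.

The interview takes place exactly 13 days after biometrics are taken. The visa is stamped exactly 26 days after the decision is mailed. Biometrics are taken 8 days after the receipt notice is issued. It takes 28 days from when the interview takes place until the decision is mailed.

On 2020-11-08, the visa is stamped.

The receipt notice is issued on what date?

The visa is stamped: Nov 8, 2020.
The decision is mailed: Nov 8, 2020 − 26 days = Oct 13, 2020.
The interview takes place: Oct 13, 2020 − 28 days = Sep 15, 2020.
Biometrics are taken: Sep 15, 2020 − 13 days = Sep 2, 2020.
The receipt notice is issued: Sep 2, 2020 − 8 days = Aug 25, 2020.

2020-08-25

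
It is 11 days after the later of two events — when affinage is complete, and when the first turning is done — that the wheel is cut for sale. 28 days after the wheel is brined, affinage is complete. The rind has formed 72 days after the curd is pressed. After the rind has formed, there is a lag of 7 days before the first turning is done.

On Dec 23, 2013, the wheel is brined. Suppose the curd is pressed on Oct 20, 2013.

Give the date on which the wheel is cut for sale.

Jan 31, 2014

The wheel is brined: Dec 23, 2013.
Affinage is complete: Dec 23, 2013 + 28 days = Jan 20, 2014.
The curd is pressed: Oct 20, 2013.
The rind has formed: Oct 20, 2013 + 72 days = Dec 31, 2013.
The first turning is done: Dec 31, 2013 + 7 days = Jan 7, 2014.
Both prerequisites met — affinage is complete (Jan 20, 2014), the first turning is done (Jan 7, 2014); the later is Jan 20, 2014.
The wheel is cut for sale: Jan 20, 2014 + 11 days = Jan 31, 2014.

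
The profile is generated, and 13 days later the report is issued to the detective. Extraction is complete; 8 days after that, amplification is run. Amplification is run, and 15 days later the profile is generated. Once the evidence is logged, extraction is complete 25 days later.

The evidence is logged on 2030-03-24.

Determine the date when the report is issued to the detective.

The evidence is logged: Mar 24, 2030.
Extraction is complete: Mar 24, 2030 + 25 days = Apr 18, 2030.
Amplification is run: Apr 18, 2030 + 8 days = Apr 26, 2030.
The profile is generated: Apr 26, 2030 + 15 days = May 11, 2030.
The report is issued to the detective: May 11, 2030 + 13 days = May 24, 2030.

2030-05-24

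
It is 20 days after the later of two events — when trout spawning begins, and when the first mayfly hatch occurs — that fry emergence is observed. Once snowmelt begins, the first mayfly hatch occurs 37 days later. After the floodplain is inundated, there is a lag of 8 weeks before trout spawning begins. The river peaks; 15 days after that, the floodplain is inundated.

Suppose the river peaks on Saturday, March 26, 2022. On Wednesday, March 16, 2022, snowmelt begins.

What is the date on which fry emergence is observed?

Saturday, June 25, 2022

The river peaks: Mar 26, 2022.
The floodplain is inundated: Mar 26, 2022 + 15 days = Apr 10, 2022.
Trout spawning begins: Apr 10, 2022 + 8 weeks = Jun 5, 2022.
Snowmelt begins: Mar 16, 2022.
The first mayfly hatch occurs: Mar 16, 2022 + 37 days = Apr 22, 2022.
Both prerequisites met — trout spawning begins (Jun 5, 2022), the first mayfly hatch occurs (Apr 22, 2022); the later is Jun 5, 2022.
Fry emergence is observed: Jun 5, 2022 + 20 days = Jun 25, 2022.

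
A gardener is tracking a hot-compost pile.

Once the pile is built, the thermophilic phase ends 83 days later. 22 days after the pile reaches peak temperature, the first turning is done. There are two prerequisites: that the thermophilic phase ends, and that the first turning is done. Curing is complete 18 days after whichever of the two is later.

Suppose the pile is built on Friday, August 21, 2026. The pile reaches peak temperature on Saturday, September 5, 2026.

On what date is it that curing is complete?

The pile is built: Aug 21, 2026.
The thermophilic phase ends: Aug 21, 2026 + 83 days = Nov 12, 2026.
The pile reaches peak temperature: Sep 5, 2026.
The first turning is done: Sep 5, 2026 + 22 days = Sep 27, 2026.
Both prerequisites met — the thermophilic phase ends (Nov 12, 2026), the first turning is done (Sep 27, 2026); the later is Nov 12, 2026.
Curing is complete: Nov 12, 2026 + 18 days = Nov 30, 2026.

Monday, November 30, 2026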